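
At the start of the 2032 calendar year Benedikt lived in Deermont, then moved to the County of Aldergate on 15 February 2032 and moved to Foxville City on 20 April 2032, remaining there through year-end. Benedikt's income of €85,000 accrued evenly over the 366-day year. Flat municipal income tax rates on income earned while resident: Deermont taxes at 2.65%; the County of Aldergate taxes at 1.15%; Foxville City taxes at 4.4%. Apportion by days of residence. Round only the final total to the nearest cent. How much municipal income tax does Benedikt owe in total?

Deermont, 1 January – 14 February 2032: 45 days → €85,000 × 2.65% × 45/366 = €276.9467
The County of Aldergate, 15 February – 19 April 2032: 65 days → €85,000 × 1.15% × 65/366 = €173.5997
Foxville City, 20 April – 31 December 2032: 256 days → €85,000 × 4.4% × 256/366 = €2,615.9563
Total = €3,066.5027

€3,066.50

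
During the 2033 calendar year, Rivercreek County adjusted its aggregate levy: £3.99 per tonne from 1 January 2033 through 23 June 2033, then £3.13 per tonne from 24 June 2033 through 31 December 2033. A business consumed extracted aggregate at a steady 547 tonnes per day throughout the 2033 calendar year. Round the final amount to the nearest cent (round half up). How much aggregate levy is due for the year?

£706773.23

1 January – 23 June 2033: 174 days × 547 tonnes/day = 95,178 tonnes at £3.99/tonne → £379760.22
24 June – 31 December 2033: 191 days × 547 tonnes/day = 104,477 tonnes at £3.13/tonne → £327013.01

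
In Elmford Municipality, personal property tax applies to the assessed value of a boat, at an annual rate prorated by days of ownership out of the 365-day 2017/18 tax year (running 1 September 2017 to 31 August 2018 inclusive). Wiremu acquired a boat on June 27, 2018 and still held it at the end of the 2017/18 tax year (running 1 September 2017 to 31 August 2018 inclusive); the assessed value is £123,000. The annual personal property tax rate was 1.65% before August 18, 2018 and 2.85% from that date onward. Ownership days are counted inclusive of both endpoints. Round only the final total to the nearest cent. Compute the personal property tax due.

£423.59

June 27 – August 17, 2018: 52 days at 1.65% → £123,000 × 1.65% × 52/365 = £289.1342
August 18 – August 31, 2018: 14 days at 2.85% → £123,000 × 2.85% × 14/365 = £134.4575
Total = £423.5918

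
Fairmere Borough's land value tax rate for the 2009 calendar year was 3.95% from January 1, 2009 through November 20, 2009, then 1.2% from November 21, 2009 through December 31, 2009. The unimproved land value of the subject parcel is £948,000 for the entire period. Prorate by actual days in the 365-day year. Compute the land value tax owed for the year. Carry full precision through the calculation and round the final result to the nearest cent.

£34,517.59

January 1 – November 20, 2009: 324 days at 3.95% → £948,000 × 3.95% × 324/365 = £33,239.7370
November 21 – December 31, 2009: 41 days at 1.2% → £948,000 × 1.2% × 41/365 = £1,277.8521
Total = £34,517.5890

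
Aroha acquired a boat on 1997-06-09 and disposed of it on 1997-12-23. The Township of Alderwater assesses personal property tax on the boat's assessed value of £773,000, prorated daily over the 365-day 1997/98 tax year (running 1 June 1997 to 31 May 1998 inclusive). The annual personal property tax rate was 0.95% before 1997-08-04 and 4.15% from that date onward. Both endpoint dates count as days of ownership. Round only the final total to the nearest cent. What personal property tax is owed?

1997-06-09 to 1997-08-03: 56 days at 0.95% → £773,000 × 0.95% × 56/365 = £1,126.6740
1997-08-04 to 1997-12-23: 142 days at 4.15% → £773,000 × 4.15% × 142/365 = £12,480.2438
Total = £13,606.9178

£13,606.92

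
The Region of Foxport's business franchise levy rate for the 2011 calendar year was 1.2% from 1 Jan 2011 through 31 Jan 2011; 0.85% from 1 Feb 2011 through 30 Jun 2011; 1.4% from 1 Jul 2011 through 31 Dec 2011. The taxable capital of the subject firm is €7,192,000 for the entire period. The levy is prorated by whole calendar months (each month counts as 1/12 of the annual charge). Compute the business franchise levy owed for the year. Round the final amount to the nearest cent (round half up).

€83,007.67

1 Jan – 31 Jan 2011: 1 month at 1.2% → €7,192,000 × 1.2% × 1/12 = €7,192.0000
1 Feb – 30 Jun 2011: 5 months at 0.85% → €7,192,000 × 0.85% × 5/12 = €25,471.6667
1 Jul – 31 Dec 2011: 6 months at 1.4% → €7,192,000 × 1.4% × 6/12 = €50,344.0000
Total = €83,007.6667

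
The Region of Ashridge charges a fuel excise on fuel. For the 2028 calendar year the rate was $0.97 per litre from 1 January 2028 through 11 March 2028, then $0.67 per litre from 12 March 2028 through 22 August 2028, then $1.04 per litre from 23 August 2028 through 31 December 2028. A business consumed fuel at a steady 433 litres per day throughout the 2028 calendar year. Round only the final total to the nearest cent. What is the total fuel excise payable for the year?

1 January – 11 March 2028: 71 days × 433 litres/day = 30,743 litres at $0.97/litre → $29,820.71
12 March – 22 August 2028: 164 days × 433 litres/day = 71,012 litres at $0.67/litre → $47,578.04
23 August – 31 December 2028: 131 days × 433 litres/day = 56,723 litres at $1.04/litre → $58,991.92

$136,390.67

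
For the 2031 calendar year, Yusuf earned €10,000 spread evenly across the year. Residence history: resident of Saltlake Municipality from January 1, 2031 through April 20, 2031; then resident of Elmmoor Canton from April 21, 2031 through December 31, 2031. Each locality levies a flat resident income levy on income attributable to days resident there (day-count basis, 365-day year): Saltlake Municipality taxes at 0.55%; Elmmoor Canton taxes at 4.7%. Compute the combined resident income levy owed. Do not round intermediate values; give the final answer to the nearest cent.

€344.93

Saltlake Municipality, January 1 – April 20, 2031: 110 days → €10,000 × 0.55% × 110/365 = €16.5753
Elmmoor Canton, April 21 – December 31, 2031: 255 days → €10,000 × 4.7% × 255/365 = €328.3562
Total = €344.9315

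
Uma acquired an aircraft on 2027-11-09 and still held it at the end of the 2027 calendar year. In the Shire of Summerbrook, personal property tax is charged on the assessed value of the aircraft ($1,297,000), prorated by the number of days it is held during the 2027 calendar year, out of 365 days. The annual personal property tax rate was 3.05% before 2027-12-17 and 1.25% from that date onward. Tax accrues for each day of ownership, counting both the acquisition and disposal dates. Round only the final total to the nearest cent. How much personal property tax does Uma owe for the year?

2027-11-09 to 2027-12-16: 38 days at 3.05% → $1,297,000 × 3.05% × 38/365 = $4,118.4192
2027-12-17 to 2027-12-31: 15 days at 1.25% → $1,297,000 × 1.25% × 15/365 = $666.2671
Total = $4,784.6863

$4,784.69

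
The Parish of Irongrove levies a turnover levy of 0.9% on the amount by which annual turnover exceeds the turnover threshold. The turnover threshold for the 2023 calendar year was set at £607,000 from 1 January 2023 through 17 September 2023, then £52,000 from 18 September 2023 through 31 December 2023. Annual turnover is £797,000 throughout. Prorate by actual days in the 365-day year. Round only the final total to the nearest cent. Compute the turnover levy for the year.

1 January – 17 September 2023: 260 days, exemption £607,000 → (£797,000 − £607,000) × 0.9% × 260/365 = £1,218.0822
18 September – 31 December 2023: 105 days, exemption £52,000 → (£797,000 − £52,000) × 0.9% × 105/365 = £1,928.8356
Total = £3,146.9178

£3,146.92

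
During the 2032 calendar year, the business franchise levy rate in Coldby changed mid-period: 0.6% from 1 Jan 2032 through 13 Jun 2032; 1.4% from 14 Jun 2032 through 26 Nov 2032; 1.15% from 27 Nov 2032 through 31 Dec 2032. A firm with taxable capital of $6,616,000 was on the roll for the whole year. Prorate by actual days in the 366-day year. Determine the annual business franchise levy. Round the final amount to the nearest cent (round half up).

$67,181.32

1 Jan – 13 Jun 2032: 165 days at 0.6% → $6,616,000 × 0.6% × 165/366 = $17,895.7377
14 Jun – 26 Nov 2032: 166 days at 1.4% → $6,616,000 × 1.4% × 166/366 = $42,009.7923
27 Nov – 31 Dec 2032: 35 days at 1.15% → $6,616,000 × 1.15% × 35/366 = $7,275.7923
Total = $67,181.3224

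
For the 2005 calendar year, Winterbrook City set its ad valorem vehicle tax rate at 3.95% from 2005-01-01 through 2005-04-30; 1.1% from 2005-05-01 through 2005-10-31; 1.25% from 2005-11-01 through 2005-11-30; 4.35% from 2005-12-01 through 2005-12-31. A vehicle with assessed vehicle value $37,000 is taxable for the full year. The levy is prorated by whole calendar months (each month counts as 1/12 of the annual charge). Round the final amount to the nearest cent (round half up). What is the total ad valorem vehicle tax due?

$863.33

2005-01-01 to 2005-04-30: 4 months at 3.95% → $37,000 × 3.95% × 4/12 = $487.1667
2005-05-01 to 2005-10-31: 6 months at 1.1% → $37,000 × 1.1% × 6/12 = $203.5000
2005-11-01 to 2005-11-30: 1 month at 1.25% → $37,000 × 1.25% × 1/12 = $38.5417
2005-12-01 to 2005-12-31: 1 month at 4.35% → $37,000 × 4.35% × 1/12 = $134.1250
Total = $863.3333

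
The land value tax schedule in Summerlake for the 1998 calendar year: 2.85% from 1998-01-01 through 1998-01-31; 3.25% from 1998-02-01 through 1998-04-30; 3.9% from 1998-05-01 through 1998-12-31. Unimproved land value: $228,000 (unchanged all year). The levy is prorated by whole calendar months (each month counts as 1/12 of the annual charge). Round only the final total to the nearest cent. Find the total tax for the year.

1998-01-01 to 1998-01-31: 1 month at 2.85% → $228,000 × 2.85% × 1/12 = $541.5000
1998-02-01 to 1998-04-30: 3 months at 3.25% → $228,000 × 3.25% × 3/12 = $1,852.5000
1998-05-01 to 1998-12-31: 8 months at 3.9% → $228,000 × 3.9% × 8/12 = $5,928.0000
Total = $8,322.0000

$8,322.00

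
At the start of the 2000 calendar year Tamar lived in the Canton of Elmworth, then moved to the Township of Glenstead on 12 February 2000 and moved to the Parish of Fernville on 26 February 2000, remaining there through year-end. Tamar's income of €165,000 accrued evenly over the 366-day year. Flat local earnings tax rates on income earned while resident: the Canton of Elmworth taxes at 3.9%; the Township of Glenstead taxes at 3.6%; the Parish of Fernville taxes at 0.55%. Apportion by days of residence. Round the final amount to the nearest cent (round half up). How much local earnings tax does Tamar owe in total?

The Canton of Elmworth, 1 January – 11 February 2000: 42 days → €165,000 × 3.9% × 42/366 = €738.4426
The Township of Glenstead, 12 February – 25 February 2000: 14 days → €165,000 × 3.6% × 14/366 = €227.2131
The Parish of Fernville, 26 February – 31 December 2000: 310 days → €165,000 × 0.55% × 310/366 = €768.6475
Total = €1,734.3033

€1,734.30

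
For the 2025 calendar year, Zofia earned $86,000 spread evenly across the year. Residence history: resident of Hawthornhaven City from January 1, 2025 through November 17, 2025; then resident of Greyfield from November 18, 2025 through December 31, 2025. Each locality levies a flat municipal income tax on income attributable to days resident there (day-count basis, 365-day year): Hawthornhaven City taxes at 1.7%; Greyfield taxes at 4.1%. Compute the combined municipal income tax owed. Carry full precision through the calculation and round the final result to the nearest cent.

$1,710.81

Hawthornhaven City, January 1 – November 17, 2025: 321 days → $86,000 × 1.7% × 321/365 = $1,285.7589
Greyfield, November 18 – December 31, 2025: 44 days → $86,000 × 4.1% × 44/365 = $425.0521
Total = $1,710.8110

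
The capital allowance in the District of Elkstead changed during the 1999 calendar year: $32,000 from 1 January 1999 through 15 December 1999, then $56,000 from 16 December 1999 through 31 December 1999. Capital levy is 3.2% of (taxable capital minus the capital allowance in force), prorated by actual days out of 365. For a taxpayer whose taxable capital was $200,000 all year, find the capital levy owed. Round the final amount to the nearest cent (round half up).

1 January – 15 December 1999: 349 days, exemption $32,000 → ($200,000 − $32,000) × 3.2% × 349/365 = $5,140.3397
16 December – 31 December 1999: 16 days, exemption $56,000 → ($200,000 − $56,000) × 3.2% × 16/365 = $201.9945
Total = $5,342.3342

$5,342.33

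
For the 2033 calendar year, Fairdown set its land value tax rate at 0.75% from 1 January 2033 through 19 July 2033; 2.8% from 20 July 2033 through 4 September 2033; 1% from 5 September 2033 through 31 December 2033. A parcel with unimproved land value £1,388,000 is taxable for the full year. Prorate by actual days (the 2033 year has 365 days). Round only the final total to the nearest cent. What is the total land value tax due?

1 January – 19 July 2033: 200 days at 0.75% → £1,388,000 × 0.75% × 200/365 = £5,704.1096
20 July – 4 September 2033: 47 days at 2.8% → £1,388,000 × 2.8% × 47/365 = £5,004.4055
5 September – 31 December 2033: 118 days at 1% → £1,388,000 × 1% × 118/365 = £4,487.2329
Total = £15,195.7479

£15,195.75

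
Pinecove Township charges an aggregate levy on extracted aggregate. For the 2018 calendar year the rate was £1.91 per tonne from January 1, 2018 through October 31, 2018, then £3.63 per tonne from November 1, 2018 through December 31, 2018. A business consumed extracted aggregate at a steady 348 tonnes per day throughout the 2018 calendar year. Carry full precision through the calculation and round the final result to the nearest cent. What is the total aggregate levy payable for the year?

January 1 – October 31, 2018: 304 days × 348 tonnes/day = 105,792 tonnes at £1.91/tonne → £202,062.72
November 1 – December 31, 2018: 61 days × 348 tonnes/day = 21,228 tonnes at £3.63/tonne → £77,057.64

£279,120.36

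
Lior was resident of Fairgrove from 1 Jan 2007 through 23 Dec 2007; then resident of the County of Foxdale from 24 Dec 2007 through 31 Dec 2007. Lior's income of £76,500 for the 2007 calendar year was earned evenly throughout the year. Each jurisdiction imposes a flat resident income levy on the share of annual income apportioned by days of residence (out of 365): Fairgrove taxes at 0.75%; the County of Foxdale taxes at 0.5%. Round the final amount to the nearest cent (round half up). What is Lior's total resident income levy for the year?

£569.56

Fairgrove, 1 Jan – 23 Dec 2007: 357 days → £76,500 × 0.75% × 357/365 = £561.1747
The County of Foxdale, 24 Dec – 31 Dec 2007: 8 days → £76,500 × 0.5% × 8/365 = £8.3836
Total = £569.5582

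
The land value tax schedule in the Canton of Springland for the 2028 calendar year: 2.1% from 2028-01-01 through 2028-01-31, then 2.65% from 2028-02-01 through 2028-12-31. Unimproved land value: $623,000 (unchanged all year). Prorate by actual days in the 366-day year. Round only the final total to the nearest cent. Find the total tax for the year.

$16,219.28

2028-01-01 to 2028-01-31: 31 days at 2.1% → $623,000 × 2.1% × 31/366 = $1,108.1230
2028-02-01 to 2028-12-31: 335 days at 2.65% → $623,000 × 2.65% × 335/366 = $15,111.1544
Total = $16,219.2773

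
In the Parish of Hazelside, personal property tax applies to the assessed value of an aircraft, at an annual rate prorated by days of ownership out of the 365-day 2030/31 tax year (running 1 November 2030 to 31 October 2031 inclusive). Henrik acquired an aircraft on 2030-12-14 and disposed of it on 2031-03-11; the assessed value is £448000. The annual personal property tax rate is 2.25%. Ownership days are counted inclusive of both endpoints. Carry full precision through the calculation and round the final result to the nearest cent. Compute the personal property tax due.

£2430.25

Days held (2030-12-14 to 2031-03-11): 88 out of 365
Tax = £448000 × 2.25% × 88/365 = £2430.2466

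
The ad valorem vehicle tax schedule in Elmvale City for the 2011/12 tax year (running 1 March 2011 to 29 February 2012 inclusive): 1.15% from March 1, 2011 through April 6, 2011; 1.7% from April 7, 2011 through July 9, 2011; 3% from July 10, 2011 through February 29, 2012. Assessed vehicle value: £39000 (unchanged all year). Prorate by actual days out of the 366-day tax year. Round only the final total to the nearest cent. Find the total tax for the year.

£966.85

March 1 – April 6, 2011: 37 days at 1.15% → £39000 × 1.15% × 37/366 = £45.3402
April 7 – July 9, 2011: 94 days at 1.7% → £39000 × 1.7% × 94/366 = £170.2787
July 10, 2011 – February 29, 2012: 235 days at 3% → £39000 × 3% × 235/366 = £751.2295
Total = £966.8484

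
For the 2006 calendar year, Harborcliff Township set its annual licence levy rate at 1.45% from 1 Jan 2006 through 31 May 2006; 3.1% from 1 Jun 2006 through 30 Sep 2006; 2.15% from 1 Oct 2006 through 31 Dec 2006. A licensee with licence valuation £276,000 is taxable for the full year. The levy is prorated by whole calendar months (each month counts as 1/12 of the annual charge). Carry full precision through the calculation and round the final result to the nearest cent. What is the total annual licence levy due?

£6,003.00

1 Jan – 31 May 2006: 5 months at 1.45% → £276,000 × 1.45% × 5/12 = £1,667.5000
1 Jun – 30 Sep 2006: 4 months at 3.1% → £276,000 × 3.1% × 4/12 = £2,852.0000
1 Oct – 31 Dec 2006: 3 months at 2.15% → £276,000 × 2.15% × 3/12 = £1,483.5000
Total = £6,003.0000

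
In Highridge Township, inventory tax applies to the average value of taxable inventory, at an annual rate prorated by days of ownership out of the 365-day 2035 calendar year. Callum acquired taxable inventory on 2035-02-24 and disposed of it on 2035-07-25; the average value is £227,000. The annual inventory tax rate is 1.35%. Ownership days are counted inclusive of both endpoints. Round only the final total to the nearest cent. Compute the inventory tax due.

Days held (2035-02-24 to 2035-07-25): 152 out of 365
Tax = £227,000 × 1.35% × 152/365 = £1,276.1753

£1,276.18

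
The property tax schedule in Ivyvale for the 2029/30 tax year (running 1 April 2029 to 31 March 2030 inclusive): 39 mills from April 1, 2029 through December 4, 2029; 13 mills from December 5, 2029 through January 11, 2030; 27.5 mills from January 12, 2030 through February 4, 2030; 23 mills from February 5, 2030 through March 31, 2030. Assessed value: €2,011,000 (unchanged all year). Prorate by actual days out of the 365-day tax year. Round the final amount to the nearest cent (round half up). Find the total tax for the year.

April 1 – December 4, 2029: 248 days at 39 mills → €2,011,000 × 3.9% × 248/365 = €53,288.7452
December 5, 2029 – January 11, 2030: 38 days at 13 mills → €2,011,000 × 1.3% × 38/365 = €2,721.7370
January 12 – February 4, 2030: 24 days at 27.5 mills → €2,011,000 × 2.75% × 24/365 = €3,636.3288
February 5 – March 31, 2030: 55 days at 23 mills → €2,011,000 × 2.3% × 55/365 = €6,969.6301
Total = €66,616.4411

€66,616.44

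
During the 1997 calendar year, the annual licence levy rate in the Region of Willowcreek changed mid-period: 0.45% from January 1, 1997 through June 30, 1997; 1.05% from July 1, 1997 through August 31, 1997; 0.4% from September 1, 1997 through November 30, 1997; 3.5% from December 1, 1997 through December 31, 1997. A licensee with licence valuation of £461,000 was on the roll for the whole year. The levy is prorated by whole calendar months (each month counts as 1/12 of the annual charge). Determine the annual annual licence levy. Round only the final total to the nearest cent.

£3,649.58

January 1 – June 30, 1997: 6 months at 0.45% → £461,000 × 0.45% × 6/12 = £1,037.2500
July 1 – August 31, 1997: 2 months at 1.05% → £461,000 × 1.05% × 2/12 = £806.7500
September 1 – November 30, 1997: 3 months at 0.4% → £461,000 × 0.4% × 3/12 = £461.0000
December 1 – December 31, 1997: 1 month at 3.5% → £461,000 × 3.5% × 1/12 = £1,344.5833
Total = £3,649.5833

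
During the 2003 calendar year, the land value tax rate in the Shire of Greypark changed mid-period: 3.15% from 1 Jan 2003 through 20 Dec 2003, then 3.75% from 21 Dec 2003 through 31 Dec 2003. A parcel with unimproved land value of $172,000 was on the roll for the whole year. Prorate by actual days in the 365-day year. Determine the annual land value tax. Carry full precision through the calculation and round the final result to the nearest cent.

1 Jan – 20 Dec 2003: 354 days at 3.15% → $172,000 × 3.15% × 354/365 = $5,254.7178
21 Dec – 31 Dec 2003: 11 days at 3.75% → $172,000 × 3.75% × 11/365 = $194.3836
Total = $5,449.1014

$5,449.10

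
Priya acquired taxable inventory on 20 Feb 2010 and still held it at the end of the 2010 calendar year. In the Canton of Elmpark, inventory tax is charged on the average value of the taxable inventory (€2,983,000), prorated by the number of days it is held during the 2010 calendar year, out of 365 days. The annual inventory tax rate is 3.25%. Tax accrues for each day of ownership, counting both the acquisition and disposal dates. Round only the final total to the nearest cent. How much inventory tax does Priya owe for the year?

€83,667.02

Days held (20 Feb – 31 Dec 2010): 315 out of 365
Tax = €2,983,000 × 3.25% × 315/365 = €83,667.0205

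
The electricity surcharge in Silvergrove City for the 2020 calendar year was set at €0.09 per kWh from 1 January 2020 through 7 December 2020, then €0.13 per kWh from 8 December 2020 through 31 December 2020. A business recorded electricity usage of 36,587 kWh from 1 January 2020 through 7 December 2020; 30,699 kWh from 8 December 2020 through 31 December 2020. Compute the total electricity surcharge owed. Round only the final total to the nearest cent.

1 January – 7 December 2020: 36,587 kWh at €0.09/kWh → €3,292.83
8 December – 31 December 2020: 30,699 kWh at €0.13/kWh → €3,990.87

€7,283.70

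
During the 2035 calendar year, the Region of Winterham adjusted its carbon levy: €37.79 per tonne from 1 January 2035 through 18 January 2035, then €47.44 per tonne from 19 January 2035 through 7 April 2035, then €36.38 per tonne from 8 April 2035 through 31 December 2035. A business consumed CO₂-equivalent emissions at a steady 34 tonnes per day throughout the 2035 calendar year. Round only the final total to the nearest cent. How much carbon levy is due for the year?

€482,045.88

1 January – 18 January 2035: 18 days × 34 tonnes/day = 612 tonnes at €37.79/tonne → €23,127.48
19 January – 7 April 2035: 79 days × 34 tonnes/day = 2,686 tonnes at €47.44/tonne → €127,423.84
8 April – 31 December 2035: 268 days × 34 tonnes/day = 9,112 tonnes at €36.38/tonne → €331,494.56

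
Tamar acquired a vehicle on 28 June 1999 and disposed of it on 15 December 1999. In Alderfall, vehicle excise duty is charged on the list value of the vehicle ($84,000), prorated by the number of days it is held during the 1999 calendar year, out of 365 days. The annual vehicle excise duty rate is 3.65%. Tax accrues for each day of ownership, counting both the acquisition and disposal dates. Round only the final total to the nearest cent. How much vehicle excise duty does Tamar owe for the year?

Days held (28 June – 15 December 1999): 171 out of 365
Tax = $84,000 × 3.65% × 171/365 = $1,436.4000

$1,436.40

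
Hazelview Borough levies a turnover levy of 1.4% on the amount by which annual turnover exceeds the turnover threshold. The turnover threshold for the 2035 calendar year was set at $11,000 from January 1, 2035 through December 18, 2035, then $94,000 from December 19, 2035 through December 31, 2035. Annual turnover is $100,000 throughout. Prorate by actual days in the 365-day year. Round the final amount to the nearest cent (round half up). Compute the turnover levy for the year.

January 1 – December 18, 2035: 352 days, exemption $11,000 → ($100,000 − $11,000) × 1.4% × 352/365 = $1,201.6219
December 19 – December 31, 2035: 13 days, exemption $94,000 → ($100,000 − $94,000) × 1.4% × 13/365 = $2.9918
Total = $1,204.6137

$1,204.61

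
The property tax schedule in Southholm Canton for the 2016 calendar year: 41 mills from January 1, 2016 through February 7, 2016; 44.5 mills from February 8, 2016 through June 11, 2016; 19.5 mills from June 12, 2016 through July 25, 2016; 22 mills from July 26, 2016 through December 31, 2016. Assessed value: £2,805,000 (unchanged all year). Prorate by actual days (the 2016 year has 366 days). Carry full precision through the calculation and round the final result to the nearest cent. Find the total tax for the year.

January 1 – February 7, 2016: 38 days at 41 mills → £2,805,000 × 4.1% × 38/366 = £11,940.4098
February 8 – June 11, 2016: 125 days at 44.5 mills → £2,805,000 × 4.45% × 125/366 = £42,630.6352
June 12 – July 25, 2016: 44 days at 19.5 mills → £2,805,000 × 1.95% × 44/366 = £6,575.6557
July 26 – December 31, 2016: 159 days at 22 mills → £2,805,000 × 2.2% × 159/366 = £26,808.4426
Total = £87,955.1434

£87,955.14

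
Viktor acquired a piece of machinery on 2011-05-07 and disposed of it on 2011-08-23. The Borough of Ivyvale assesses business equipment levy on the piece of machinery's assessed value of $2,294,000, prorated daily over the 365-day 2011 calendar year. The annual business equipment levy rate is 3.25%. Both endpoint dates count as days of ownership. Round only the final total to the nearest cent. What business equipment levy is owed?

Days held (2011-05-07 to 2011-08-23): 109 out of 365
Tax = $2,294,000 × 3.25% × 109/365 = $22,264.3699

$22,264.37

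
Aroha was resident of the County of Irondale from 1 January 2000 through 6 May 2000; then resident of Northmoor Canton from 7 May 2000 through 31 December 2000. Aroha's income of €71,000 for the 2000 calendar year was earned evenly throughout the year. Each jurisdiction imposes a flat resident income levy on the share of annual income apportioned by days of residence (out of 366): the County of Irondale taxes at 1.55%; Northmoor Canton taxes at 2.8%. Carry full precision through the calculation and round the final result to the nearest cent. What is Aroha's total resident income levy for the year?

The County of Irondale, 1 January – 6 May 2000: 127 days → €71,000 × 1.55% × 127/366 = €381.8675
Northmoor Canton, 7 May – 31 December 2000: 239 days → €71,000 × 2.8% × 239/366 = €1,298.1749
Total = €1,680.0423

€1,680.04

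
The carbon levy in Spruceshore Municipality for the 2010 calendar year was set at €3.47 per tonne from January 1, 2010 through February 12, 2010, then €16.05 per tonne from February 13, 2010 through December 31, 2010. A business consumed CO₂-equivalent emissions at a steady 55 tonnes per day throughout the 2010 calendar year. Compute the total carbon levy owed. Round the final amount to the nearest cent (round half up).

January 1 – February 12, 2010: 43 days × 55 tonnes/day = 2,365 tonnes at €3.47/tonne → €8206.55
February 13 – December 31, 2010: 322 days × 55 tonnes/day = 17,710 tonnes at €16.05/tonne → €284245.50

€292452.05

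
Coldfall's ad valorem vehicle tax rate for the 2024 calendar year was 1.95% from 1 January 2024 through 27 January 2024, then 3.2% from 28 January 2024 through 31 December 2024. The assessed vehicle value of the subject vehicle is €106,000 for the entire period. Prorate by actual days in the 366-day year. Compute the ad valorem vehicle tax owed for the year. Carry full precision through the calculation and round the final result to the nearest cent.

1 January – 27 January 2024: 27 days at 1.95% → €106,000 × 1.95% × 27/366 = €152.4836
28 January – 31 December 2024: 339 days at 3.2% → €106,000 × 3.2% × 339/366 = €3,141.7705
Total = €3,294.2541

€3,294.25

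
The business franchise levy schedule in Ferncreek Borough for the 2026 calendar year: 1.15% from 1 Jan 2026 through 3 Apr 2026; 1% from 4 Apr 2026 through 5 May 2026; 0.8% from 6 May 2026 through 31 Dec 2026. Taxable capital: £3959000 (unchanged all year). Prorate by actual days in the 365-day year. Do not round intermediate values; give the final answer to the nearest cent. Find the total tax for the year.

1 Jan – 3 Apr 2026: 93 days at 1.15% → £3959000 × 1.15% × 93/365 = £11600.4123
4 Apr – 5 May 2026: 32 days at 1% → £3959000 × 1% × 32/365 = £3470.9041
6 May – 31 Dec 2026: 240 days at 0.8% → £3959000 × 0.8% × 240/365 = £20825.4247
Total = £35896.7411

£35896.74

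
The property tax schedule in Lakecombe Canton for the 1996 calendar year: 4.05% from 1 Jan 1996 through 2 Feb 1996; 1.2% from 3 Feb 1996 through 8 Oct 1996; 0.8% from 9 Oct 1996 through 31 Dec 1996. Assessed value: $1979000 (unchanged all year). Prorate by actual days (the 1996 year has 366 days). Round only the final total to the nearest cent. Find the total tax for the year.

1 Jan – 2 Feb 1996: 33 days at 4.05% → $1979000 × 4.05% × 33/366 = $7226.5943
3 Feb – 8 Oct 1996: 249 days at 1.2% → $1979000 × 1.2% × 249/366 = $16156.4262
9 Oct – 31 Dec 1996: 84 days at 0.8% → $1979000 × 0.8% × 84/366 = $3633.5738
Total = $27016.5943

$27016.59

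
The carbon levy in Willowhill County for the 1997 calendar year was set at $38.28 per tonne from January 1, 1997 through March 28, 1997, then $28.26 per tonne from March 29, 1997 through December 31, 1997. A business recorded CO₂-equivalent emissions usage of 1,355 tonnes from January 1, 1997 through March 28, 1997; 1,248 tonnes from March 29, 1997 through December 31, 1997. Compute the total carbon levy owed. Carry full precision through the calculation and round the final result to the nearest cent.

$87,137.88

January 1 – March 28, 1997: 1,355 tonnes at $38.28/tonne → $51,869.40
March 29 – December 31, 1997: 1,248 tonnes at $28.26/tonne → $35,268.48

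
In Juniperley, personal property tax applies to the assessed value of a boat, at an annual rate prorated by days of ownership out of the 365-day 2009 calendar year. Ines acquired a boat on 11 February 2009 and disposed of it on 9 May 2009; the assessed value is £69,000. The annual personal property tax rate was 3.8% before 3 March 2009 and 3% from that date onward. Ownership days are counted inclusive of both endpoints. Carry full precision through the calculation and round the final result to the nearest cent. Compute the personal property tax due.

11 February – 2 March 2009: 20 days at 3.8% → £69,000 × 3.8% × 20/365 = £143.6712
3 March – 9 May 2009: 68 days at 3% → £69,000 × 3% × 68/365 = £385.6438
Total = £529.3151

£529.32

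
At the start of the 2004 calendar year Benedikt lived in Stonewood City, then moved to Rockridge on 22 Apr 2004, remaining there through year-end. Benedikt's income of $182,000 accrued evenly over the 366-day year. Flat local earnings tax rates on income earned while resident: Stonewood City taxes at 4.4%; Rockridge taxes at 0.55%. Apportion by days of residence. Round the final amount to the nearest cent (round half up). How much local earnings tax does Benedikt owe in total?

$3,145.22

Stonewood City, 1 Jan – 21 Apr 2004: 112 days → $182,000 × 4.4% × 112/366 = $2,450.5355
Rockridge, 22 Apr – 31 Dec 2004: 254 days → $182,000 × 0.55% × 254/366 = $694.6831
Total = $3,145.2186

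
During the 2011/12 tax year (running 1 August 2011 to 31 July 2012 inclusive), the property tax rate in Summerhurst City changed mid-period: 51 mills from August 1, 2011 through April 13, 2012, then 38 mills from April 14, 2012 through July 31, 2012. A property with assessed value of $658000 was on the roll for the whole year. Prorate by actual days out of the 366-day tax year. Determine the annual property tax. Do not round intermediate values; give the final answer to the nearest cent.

August 1, 2011 – April 13, 2012: 257 days at 51 mills → $658000 × 5.1% × 257/366 = $23563.9508
April 14 – July 31, 2012: 109 days at 38 mills → $658000 × 3.8% × 109/366 = $7446.5464
Total = $31010.4973

$31010.50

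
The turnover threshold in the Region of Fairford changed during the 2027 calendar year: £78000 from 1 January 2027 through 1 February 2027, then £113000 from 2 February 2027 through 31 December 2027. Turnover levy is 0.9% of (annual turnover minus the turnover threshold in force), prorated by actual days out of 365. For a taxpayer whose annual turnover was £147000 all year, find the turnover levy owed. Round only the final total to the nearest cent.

1 January – 1 February 2027: 32 days, exemption £78000 → (£147000 − £78000) × 0.9% × 32/365 = £54.4438
2 February – 31 December 2027: 333 days, exemption £113000 → (£147000 − £113000) × 0.9% × 333/365 = £279.1726
Total = £333.6164

£333.62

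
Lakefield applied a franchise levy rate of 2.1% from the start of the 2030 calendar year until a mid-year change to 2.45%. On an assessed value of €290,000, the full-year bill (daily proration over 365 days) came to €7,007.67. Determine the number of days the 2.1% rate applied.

35 days

Let d = days at the first rate; then 365 − d days at the second rate.
€290,000 × [2.1%·d + 2.45%·(365−d)] / 365 = €7,007.67
Solving gives d = 35, so the new rate took effect on 5 February 2030.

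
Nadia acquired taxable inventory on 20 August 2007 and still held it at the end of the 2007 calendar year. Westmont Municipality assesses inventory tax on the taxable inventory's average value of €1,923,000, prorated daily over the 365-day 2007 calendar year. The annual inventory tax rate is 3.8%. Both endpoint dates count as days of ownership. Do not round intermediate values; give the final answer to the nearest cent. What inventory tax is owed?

Days held (20 August – 31 December 2007): 134 out of 365
Tax = €1,923,000 × 3.8% × 134/365 = €26,827.1671

€26,827.17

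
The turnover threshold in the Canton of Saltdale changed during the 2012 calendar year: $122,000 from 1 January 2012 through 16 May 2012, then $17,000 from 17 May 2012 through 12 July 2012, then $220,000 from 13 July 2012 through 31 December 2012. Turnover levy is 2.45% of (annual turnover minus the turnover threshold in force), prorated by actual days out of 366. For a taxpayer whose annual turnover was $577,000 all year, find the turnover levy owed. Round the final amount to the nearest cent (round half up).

1 January – 16 May 2012: 137 days, exemption $122,000 → ($577,000 − $122,000) × 2.45% × 137/366 = $4,172.6981
17 May – 12 July 2012: 57 days, exemption $17,000 → ($577,000 − $17,000) × 2.45% × 57/366 = $2,136.7213
13 July – 31 December 2012: 172 days, exemption $220,000 → ($577,000 − $220,000) × 2.45% × 172/366 = $4,110.3770
Total = $10,419.7964

$10,419.80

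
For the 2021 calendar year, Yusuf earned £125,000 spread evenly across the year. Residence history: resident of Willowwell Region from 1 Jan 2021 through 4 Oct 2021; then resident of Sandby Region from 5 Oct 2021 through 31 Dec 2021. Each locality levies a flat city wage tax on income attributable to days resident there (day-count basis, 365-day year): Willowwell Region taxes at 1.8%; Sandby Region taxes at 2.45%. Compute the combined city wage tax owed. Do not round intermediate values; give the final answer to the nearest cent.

Willowwell Region, 1 Jan – 4 Oct 2021: 277 days → £125,000 × 1.8% × 277/365 = £1,707.5342
Sandby Region, 5 Oct – 31 Dec 2021: 88 days → £125,000 × 2.45% × 88/365 = £738.3562
Total = £2,445.8904

£2,445.89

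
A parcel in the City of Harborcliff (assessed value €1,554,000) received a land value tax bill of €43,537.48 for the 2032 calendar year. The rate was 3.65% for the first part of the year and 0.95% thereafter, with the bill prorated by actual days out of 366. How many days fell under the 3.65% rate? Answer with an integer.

251 days

Let d = days at the first rate; then 366 − d days at the second rate.
€1,554,000 × [3.65%·d + 0.95%·(366−d)] / 366 = €43,537.48
Solving gives d = 251, so the new rate took effect on September 8, 2032.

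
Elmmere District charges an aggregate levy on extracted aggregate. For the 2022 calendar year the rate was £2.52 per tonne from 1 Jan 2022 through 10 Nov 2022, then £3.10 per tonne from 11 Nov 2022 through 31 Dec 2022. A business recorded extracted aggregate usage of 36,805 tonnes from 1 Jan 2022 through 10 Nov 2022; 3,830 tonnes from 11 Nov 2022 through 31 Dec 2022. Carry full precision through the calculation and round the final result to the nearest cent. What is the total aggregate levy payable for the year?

1 Jan – 10 Nov 2022: 36,805 tonnes at £2.52/tonne → £92,748.60
11 Nov – 31 Dec 2022: 3,830 tonnes at £3.10/tonne → £11,873.00

£104,621.60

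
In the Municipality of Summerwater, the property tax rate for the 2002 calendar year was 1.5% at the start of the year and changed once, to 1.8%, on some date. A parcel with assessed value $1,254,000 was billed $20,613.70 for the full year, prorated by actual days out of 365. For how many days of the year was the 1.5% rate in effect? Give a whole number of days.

Let d = days at the first rate; then 365 − d days at the second rate.
$1,254,000 × [1.5%·d + 1.8%·(365−d)] / 365 = $20,613.70
Solving gives d = 190, so the new rate took effect on July 10, 2002.

190 days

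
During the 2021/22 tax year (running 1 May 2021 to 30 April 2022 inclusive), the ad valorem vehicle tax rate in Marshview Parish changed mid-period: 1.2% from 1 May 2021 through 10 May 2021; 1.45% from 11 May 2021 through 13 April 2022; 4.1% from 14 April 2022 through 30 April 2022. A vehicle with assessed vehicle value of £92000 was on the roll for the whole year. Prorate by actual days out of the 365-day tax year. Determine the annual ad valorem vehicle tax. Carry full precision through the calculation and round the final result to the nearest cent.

1 May – 10 May 2021: 10 days at 1.2% → £92000 × 1.2% × 10/365 = £30.2466
11 May 2021 – 13 April 2022: 338 days at 1.45% → £92000 × 1.45% × 338/365 = £1235.3205
14 April – 30 April 2022: 17 days at 4.1% → £92000 × 4.1% × 17/365 = £175.6822
Total = £1441.2493

£1441.25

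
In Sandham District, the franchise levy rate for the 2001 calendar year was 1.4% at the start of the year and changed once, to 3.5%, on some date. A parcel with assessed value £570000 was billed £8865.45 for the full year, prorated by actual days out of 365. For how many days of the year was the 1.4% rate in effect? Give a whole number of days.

338 days

Let d = days at the first rate; then 365 − d days at the second rate.
£570000 × [1.4%·d + 3.5%·(365−d)] / 365 = £8865.45
Solving gives d = 338, so the new rate took effect on 5 Dec 2001.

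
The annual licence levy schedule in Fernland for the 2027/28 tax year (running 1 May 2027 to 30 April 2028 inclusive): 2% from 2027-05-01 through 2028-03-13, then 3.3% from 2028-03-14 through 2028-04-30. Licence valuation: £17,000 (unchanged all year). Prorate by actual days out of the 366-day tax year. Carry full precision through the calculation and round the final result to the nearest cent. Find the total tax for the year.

2027-05-01 to 2028-03-13: 318 days at 2% → £17,000 × 2% × 318/366 = £295.4098
2028-03-14 to 2028-04-30: 48 days at 3.3% → £17,000 × 3.3% × 48/366 = £73.5738
Total = £368.9836

£368.98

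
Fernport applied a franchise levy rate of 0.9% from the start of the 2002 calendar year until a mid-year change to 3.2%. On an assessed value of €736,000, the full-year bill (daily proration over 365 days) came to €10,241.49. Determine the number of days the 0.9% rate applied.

Let d = days at the first rate; then 365 − d days at the second rate.
€736,000 × [0.9%·d + 3.2%·(365−d)] / 365 = €10,241.49
Solving gives d = 287, so the new rate took effect on 15 Oct 2002.

287 days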